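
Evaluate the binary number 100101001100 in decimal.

Sum of powers of 2 for each 1-bit:
2^2 + 2^3 + 2^6 + 2^8 + 2^11
= 4 + 8 + 64 + 256 + 2048
= 2380



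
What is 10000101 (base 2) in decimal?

Sum of powers of 2 for each 1-bit:
2^0 + 2^2 + 2^7
= 1 + 4 + 128
= 133



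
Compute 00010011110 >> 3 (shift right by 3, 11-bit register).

Original: 00010011110 (decimal 158)
Shift right by 3 positions
Drop the 3 low bits; fill with zeros on the left
Result: 00000010011 (decimal 19)
Equivalent: 158 >> 3 = 158 ÷ 2^3 = 19



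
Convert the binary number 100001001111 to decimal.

Sum of powers of 2 for each 1-bit:
2^0 + 2^1 + 2^2 + 2^3 + 2^6 + 2^11
= 1 + 2 + 4 + 8 + 64 + 2048
= 2127



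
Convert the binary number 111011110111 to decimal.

Sum of powers of 2 for each 1-bit:
2^0 + 2^1 + 2^2 + 2^4 + 2^5 + 2^6 + 2^7 + 2^9 + 2^10 + 2^11
= 1 + 2 + 4 + 16 + 32 + 64 + 128 + 512 + 1024 + 2048
= 3831



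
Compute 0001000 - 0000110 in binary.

Method 1 - Direct subtraction (column by column from the right: bit − bit − borrow-in; if negative, add 2 and borrow 1 from the next column):
borrow: 0001100
        0001000
-       0000110
---------------
        0000010

Method 2 - Add two's complement:
Two's complement of 0000110: invert → 1111001, add 1 → 1111010
  0001000
+ 1111010
---------
 10000010  (end carry out of the top bit = 1)
Discarding the end carry: 0000010
Decimal check:
  0001000 = 8
  0000110 = 4 + 2 = 6
  8 - 6 = 2, and 0000010 = 2 ✓



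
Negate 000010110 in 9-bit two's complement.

Original: 000010110
Step 1 - Invert all bits: 111101001
Step 2 - Add 1: 111101010
Verification: 000010110 + 111101010 = 1000000000; discarding the end carry (carry out of the top bit) leaves the 9-bit value 000000000, as required for x + (-x)



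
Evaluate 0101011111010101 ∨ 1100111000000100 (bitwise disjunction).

OR: 1 when either bit is 1
  0101011111010101
| 1100111000000100
------------------
  1101111111010101
Decimal: 22485 | 52740 = 57301



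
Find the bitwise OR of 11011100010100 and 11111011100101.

OR: 1 when either bit is 1
  11011100010100
| 11111011100101
----------------
  11111111110101
Decimal: 14100 | 16101 = 16373



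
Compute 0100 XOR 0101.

XOR: 1 when bits differ
  0100
^ 0101
------
  0001
Decimal: 4 ^ 5 = 1



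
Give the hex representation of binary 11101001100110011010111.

Group into 4-bit nibbles from right:
  0111 = 7
  0100 = 4
  1100 = C
  1100 = C
  1101 = D
  0111 = 7
Result: 74CCD7



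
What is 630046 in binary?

Using repeated division by 2:
630046 ÷ 2 = 315023 remainder 0
315023 ÷ 2 = 157511 remainder 1
157511 ÷ 2 = 78755 remainder 1
78755 ÷ 2 = 39377 remainder 1
39377 ÷ 2 = 19688 remainder 1
19688 ÷ 2 = 9844 remainder 0
9844 ÷ 2 = 4922 remainder 0
4922 ÷ 2 = 2461 remainder 0
2461 ÷ 2 = 1230 remainder 1
1230 ÷ 2 = 615 remainder 0
615 ÷ 2 = 307 remainder 1
307 ÷ 2 = 153 remainder 1
153 ÷ 2 = 76 remainder 1
76 ÷ 2 = 38 remainder 0
38 ÷ 2 = 19 remainder 0
19 ÷ 2 = 9 remainder 1
9 ÷ 2 = 4 remainder 1
4 ÷ 2 = 2 remainder 0
2 ÷ 2 = 1 remainder 0
1 ÷ 2 = 0 remainder 1
Reading remainders bottom to top: 10011001110100011110



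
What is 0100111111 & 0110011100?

AND: 1 only when both bits are 1
  0100111111
& 0110011100
------------
  0100011100
Decimal: 319 & 412 = 284



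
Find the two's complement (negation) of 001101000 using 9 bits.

Original: 001101000
Step 1 - Invert all bits: 110010111
Step 2 - Add 1: 110011000
Verification: 001101000 + 110011000 = 1000000000; discarding the end carry (carry out of the top bit) leaves the 9-bit value 000000000, as required for x + (-x)



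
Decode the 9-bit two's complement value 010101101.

Binary: 010101101
Sign bit: 0 (non-negative)
Read directly as an unsigned value:
010101101 = 128 + 32 + 8 + 4 + 1 = 173
Value: 173



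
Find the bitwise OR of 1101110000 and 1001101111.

OR: 1 when either bit is 1
  1101110000
| 1001101111
------------
  1101111111
Decimal: 880 | 623 = 895



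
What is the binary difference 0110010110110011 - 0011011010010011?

Method 1 - Direct subtraction (column by column from the right: bit − bit − borrow-in; if negative, add 2 and borrow 1 from the next column):
borrow: 0111110000000000
        0110010110110011
-       0011011010010011
------------------------
        0010111100100000

Method 2 - Add two's complement:
Two's complement of 0011011010010011: invert → 1100100101101100, add 1 → 1100100101101101
  0110010110110011
+ 1100100101101101
------------------
 10010111100100000  (end carry out of the top bit = 1)
Discarding the end carry: 0010111100100000
Decimal check:
  0110010110110011 = 16384 + 8192 + 1024 + 256 + 128 + 32 + 16 + 2 + 1 = 26035
  0011011010010011 = 8192 + 4096 + 1024 + 512 + 128 + 16 + 2 + 1 = 13971
  26035 - 13971 = 12064, and 0010111100100000 = 8192 + 2048 + 1024 + 512 + 256 + 32 = 12064 ✓



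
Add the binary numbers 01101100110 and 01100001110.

Add column by column from the right: bit + bit + carry-in; write the sum mod 2, carry 1 when the sum is 2 or 3.
carry:  11000011100
        01101100110
+       01100001110
-------------------
       011001110100
(the carry out of the leftmost column, 0, becomes the leading bit)
Decimal check:
  01101100110 = 512 + 256 + 64 + 32 + 4 + 2 = 870
  01100001110 = 512 + 256 + 8 + 4 + 2 = 782
  870 + 782 = 1652, and 011001110100 = 1024 + 512 + 64 + 32 + 16 + 4 = 1652 ✓



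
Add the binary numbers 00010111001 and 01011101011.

Add column by column from the right: bit + bit + carry-in; write the sum mod 2, carry 1 when the sum is 2 or 3.
carry:  00111110110
        00010111001
+       01011101011
-------------------
       001110100100
(the carry out of the leftmost column, 0, becomes the leading bit)
Decimal check:
  00010111001 = 128 + 32 + 16 + 8 + 1 = 185
  01011101011 = 512 + 128 + 64 + 32 + 8 + 2 + 1 = 747
  185 + 747 = 932, and 001110100100 = 512 + 256 + 128 + 32 + 4 = 932 ✓



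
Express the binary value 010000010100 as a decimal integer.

Sum of powers of 2 for each 1-bit:
2^2 + 2^4 + 2^10
= 4 + 16 + 1024
= 1044



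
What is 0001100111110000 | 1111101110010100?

OR: 1 when either bit is 1
  0001100111110000
| 1111101110010100
------------------
  1111101111110100
Decimal: 6640 | 64404 = 64500



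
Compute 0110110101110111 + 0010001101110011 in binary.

Add column by column from the right: bit + bit + carry-in; write the sum mod 2, carry 1 when the sum is 2 or 3.
carry:  1101111011101110
        0110110101110111
+       0010001101110011
------------------------
       01001000011101010
(the carry out of the leftmost column, 0, becomes the leading bit)
Decimal check:
  0110110101110111 = 16384 + 8192 + 2048 + 1024 + 256 + 64 + 32 + 16 + 4 + 2 + 1 = 28023
  0010001101110011 = 8192 + 512 + 256 + 64 + 32 + 16 + 2 + 1 = 9075
  28023 + 9075 = 37098, and 01001000011101010 = 32768 + 4096 + 128 + 64 + 32 + 8 + 2 = 37098 ✓



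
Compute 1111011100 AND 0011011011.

AND: 1 only when both bits are 1
  1111011100
& 0011011011
------------
  0011011000
Decimal: 988 & 219 = 216



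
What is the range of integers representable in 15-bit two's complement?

For 15-bit two's complement:
Minimum: -2^14 = -16384
Maximum: 2^14 - 1 = 16383



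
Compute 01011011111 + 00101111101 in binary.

Add column by column from the right: bit + bit + carry-in; write the sum mod 2, carry 1 when the sum is 2 or 3.
carry:  11111111110
        01011011111
+       00101111101
-------------------
       010001011100
(the carry out of the leftmost column, 0, becomes the leading bit)
Decimal check:
  01011011111 = 512 + 128 + 64 + 16 + 8 + 4 + 2 + 1 = 735
  00101111101 = 256 + 64 + 32 + 16 + 8 + 4 + 1 = 381
  735 + 381 = 1116, and 010001011100 = 1024 + 64 + 16 + 8 + 4 = 1116 ✓



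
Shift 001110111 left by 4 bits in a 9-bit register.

Original: 001110111 (decimal 119)
Shift left by 4 positions
Append 4 zeros on the right and drop the 4 high bits that overflow the 9-bit width
Result: 101110000 (decimal 368)
Equivalent: 119 << 4 = 119 × 2^4 = 1904, truncated to 9 bits = 368



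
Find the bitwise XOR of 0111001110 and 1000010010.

XOR: 1 when bits differ
  0111001110
^ 1000010010
------------
  1111011100
Decimal: 462 ^ 530 = 988



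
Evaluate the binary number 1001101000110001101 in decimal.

Sum of powers of 2 for each 1-bit:
2^0 + 2^2 + 2^3 + 2^7 + 2^8 + 2^12 + 2^14 + 2^15 + 2^18
= 1 + 4 + 8 + 128 + 256 + 4096 + 16384 + 32768 + 262144
= 315789



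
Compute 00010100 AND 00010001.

AND: 1 only when both bits are 1
  00010100
& 00010001
----------
  00010000
Decimal: 20 & 17 = 16



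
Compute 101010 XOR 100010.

XOR: 1 when bits differ
  101010
^ 100010
--------
  001000
Decimal: 42 ^ 34 = 8



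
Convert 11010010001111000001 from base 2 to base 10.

Sum of powers of 2 for each 1-bit:
2^0 + 2^6 + 2^7 + 2^8 + 2^9 + 2^13 + 2^16 + 2^18 + 2^19
= 1 + 64 + 128 + 256 + 512 + 8192 + 65536 + 262144 + 524288
= 861121



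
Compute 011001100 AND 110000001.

AND: 1 only when both bits are 1
  011001100
& 110000001
-----------
  010000000
Decimal: 204 & 385 = 128



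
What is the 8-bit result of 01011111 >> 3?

Original: 01011111 (decimal 95)
Shift right by 3 positions
Drop the 3 low bits; fill with zeros on the left
Result: 00001011 (decimal 11)
Equivalent: 95 >> 3 = 95 ÷ 2^3 = 11



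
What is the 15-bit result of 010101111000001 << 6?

Original: 010101111000001 (decimal 11201)
Shift left by 6 positions
Append 6 zeros on the right and drop the 6 high bits that overflow the 15-bit width
Result: 111000001000000 (decimal 28736)
Equivalent: 11201 << 6 = 11201 × 2^6 = 716864, truncated to 15 bits = 28736



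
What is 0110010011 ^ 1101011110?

XOR: 1 when bits differ
  0110010011
^ 1101011110
------------
  1011001101
Decimal: 403 ^ 862 = 717



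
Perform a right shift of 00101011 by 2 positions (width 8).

Original: 00101011 (decimal 43)
Shift right by 2 positions
Drop the 2 low bits; fill with zeros on the left
Result: 00001010 (decimal 10)
Equivalent: 43 >> 2 = 43 ÷ 2^2 = 10



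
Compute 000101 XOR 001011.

XOR: 1 when bits differ
  000101
^ 001011
--------
  001110
Decimal: 5 ^ 11 = 14



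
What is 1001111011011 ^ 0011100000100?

XOR: 1 when bits differ
  1001111011011
^ 0011100000100
---------------
  1010011011111
Decimal: 5083 ^ 1796 = 5343



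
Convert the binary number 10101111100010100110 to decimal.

Sum of powers of 2 for each 1-bit:
2^1 + 2^2 + 2^5 + 2^7 + 2^11 + 2^12 + 2^13 + 2^14 + 2^15 + 2^17 + 2^19
= 2 + 4 + 32 + 128 + 2048 + 4096 + 8192 + 16384 + 32768 + 131072 + 524288
= 719014



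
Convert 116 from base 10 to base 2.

Using repeated division by 2:
116 ÷ 2 = 58 remainder 0
58 ÷ 2 = 29 remainder 0
29 ÷ 2 = 14 remainder 1
14 ÷ 2 = 7 remainder 0
7 ÷ 2 = 3 remainder 1
3 ÷ 2 = 1 remainder 1
1 ÷ 2 = 0 remainder 1
Reading remainders bottom to top: 1110100



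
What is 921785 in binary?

Using repeated division by 2:
921785 ÷ 2 = 460892 remainder 1
460892 ÷ 2 = 230446 remainder 0
230446 ÷ 2 = 115223 remainder 0
115223 ÷ 2 = 57611 remainder 1
57611 ÷ 2 = 28805 remainder 1
28805 ÷ 2 = 14402 remainder 1
14402 ÷ 2 = 7201 remainder 0
7201 ÷ 2 = 3600 remainder 1
3600 ÷ 2 = 1800 remainder 0
1800 ÷ 2 = 900 remainder 0
900 ÷ 2 = 450 remainder 0
450 ÷ 2 = 225 remainder 0
225 ÷ 2 = 112 remainder 1
112 ÷ 2 = 56 remainder 0
56 ÷ 2 = 28 remainder 0
28 ÷ 2 = 14 remainder 0
14 ÷ 2 = 7 remainder 0
7 ÷ 2 = 3 remainder 1
3 ÷ 2 = 1 remainder 1
1 ÷ 2 = 0 remainder 1
Reading remainders bottom to top: 11100001000010111001



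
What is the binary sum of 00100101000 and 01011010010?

Add column by column from the right: bit + bit + carry-in; write the sum mod 2, carry 1 when the sum is 2 or 3.
carry:  00000000000
        00100101000
+       01011010010
-------------------
       001111111010
(the carry out of the leftmost column, 0, becomes the leading bit)
Decimal check:
  00100101000 = 256 + 32 + 8 = 296
  01011010010 = 512 + 128 + 64 + 16 + 2 = 722
  296 + 722 = 1018, and 001111111010 = 512 + 256 + 128 + 64 + 32 + 16 + 8 + 2 = 1018 ✓



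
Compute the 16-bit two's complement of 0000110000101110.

Original: 0000110000101110
Step 1 - Invert all bits: 1111001111010001
Step 2 - Add 1: 1111001111010010
Verification: 0000110000101110 + 1111001111010010 = 10000000000000000; discarding the end carry (carry out of the top bit) leaves the 16-bit value 0000000000000000, as required for x + (-x)



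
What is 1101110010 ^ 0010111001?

XOR: 1 when bits differ
  1101110010
^ 0010111001
------------
  1111001011
Decimal: 882 ^ 185 = 971



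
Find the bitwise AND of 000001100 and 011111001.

AND: 1 only when both bits are 1
  000001100
& 011111001
-----------
  000001000
Decimal: 12 & 249 = 8



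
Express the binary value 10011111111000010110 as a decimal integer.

Sum of powers of 2 for each 1-bit:
2^1 + 2^2 + 2^4 + 2^9 + 2^10 + 2^11 + 2^12 + 2^13 + 2^14 + 2^15 + 2^16 + 2^19
= 2 + 4 + 16 + 512 + 1024 + 2048 + 4096 + 8192 + 16384 + 32768 + 65536 + 524288
= 654870



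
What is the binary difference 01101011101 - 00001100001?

Method 1 - Direct subtraction (column by column from the right: bit − bit − borrow-in; if negative, add 2 and borrow 1 from the next column):
borrow: 00111000000
        01101011101
-       00001100001
-------------------
        01011111100

Method 2 - Add two's complement:
Two's complement of 00001100001: invert → 11110011110, add 1 → 11110011111
  01101011101
+ 11110011111
-------------
 101011111100  (end carry out of the top bit = 1)
Discarding the end carry: 01011111100
Decimal check:
  01101011101 = 512 + 256 + 64 + 16 + 8 + 4 + 1 = 861
  00001100001 = 64 + 32 + 1 = 97
  861 - 97 = 764, and 01011111100 = 512 + 128 + 64 + 32 + 16 + 8 + 4 = 764 ✓



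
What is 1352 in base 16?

Using repeated division by 16 (digits 10–15 are A–F):
1352 ÷ 16 = 84 remainder 8
84 ÷ 16 = 5 remainder 4
5 ÷ 16 = 0 remainder 5
Reading remainders bottom to top: 548



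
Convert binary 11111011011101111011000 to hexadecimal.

Group into 4-bit nibbles from right:
  0111 = 7
  1101 = D
  1011 = B
  1011 = B
  1101 = D
  1000 = 8
Result: 7DBBD8



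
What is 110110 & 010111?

AND: 1 only when both bits are 1
  110110
& 010111
--------
  010110
Decimal: 54 & 23 = 22



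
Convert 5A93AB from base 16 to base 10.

Expand by place value (powers of 16):
Digit values: A = 10, B = 11
5A93AB = 5 × 16^5 + 10 × 16^4 + 9 × 16^3 + 3 × 16^2 + 10 × 16^1 + 11 × 16^0
= 5 × 1048576 + 10 × 65536 + 9 × 4096 + 3 × 256 + 10 × 16 + 11 × 1
= 5242880 + 655360 + 36864 + 768 + 160 + 11
= 5936043



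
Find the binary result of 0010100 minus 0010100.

Method 1 - Direct subtraction (column by column from the right: bit − bit − borrow-in; if negative, add 2 and borrow 1 from the next column):
borrow: 0000000
        0010100
-       0010100
---------------
        0000000

Method 2 - Add two's complement:
Two's complement of 0010100: invert → 1101011, add 1 → 1101100
  0010100
+ 1101100
---------
 10000000  (end carry out of the top bit = 1)
Discarding the end carry: 0000000
Decimal check:
  0010100 = 16 + 4 = 20
  0010100 = 16 + 4 = 20
  20 - 20 = 0, and 0000000 = 0 ✓



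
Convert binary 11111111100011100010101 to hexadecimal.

Group into 4-bit nibbles from right:
  0111 = 7
  1111 = F
  1100 = C
  0111 = 7
  0001 = 1
  0101 = 5
Result: 7FC715



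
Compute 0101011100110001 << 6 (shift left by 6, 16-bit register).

Original: 0101011100110001 (decimal 22321)
Shift left by 6 positions
Append 6 zeros on the right and drop the 6 high bits that overflow the 16-bit width
Result: 1100110001000000 (decimal 52288)
Equivalent: 22321 << 6 = 22321 × 2^6 = 1428544, truncated to 16 bits = 52288



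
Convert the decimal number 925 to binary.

Using repeated division by 2:
925 ÷ 2 = 462 remainder 1
462 ÷ 2 = 231 remainder 0
231 ÷ 2 = 115 remainder 1
115 ÷ 2 = 57 remainder 1
57 ÷ 2 = 28 remainder 1
28 ÷ 2 = 14 remainder 0
14 ÷ 2 = 7 remainder 0
7 ÷ 2 = 3 remainder 1
3 ÷ 2 = 1 remainder 1
1 ÷ 2 = 0 remainder 1
Reading remainders bottom to top: 1110011101



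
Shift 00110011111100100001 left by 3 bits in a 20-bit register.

Original: 00110011111100100001 (decimal 212769)
Shift left by 3 positions
Append 3 zeros on the right and drop the 3 high bits that overflow the 20-bit width
Result: 10011111100100001000 (decimal 653576)
Equivalent: 212769 << 3 = 212769 × 2^3 = 1702152, truncated to 20 bits = 653576



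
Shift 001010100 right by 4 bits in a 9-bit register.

Original: 001010100 (decimal 84)
Shift right by 4 positions
Drop the 4 low bits; fill with zeros on the left
Result: 000000101 (decimal 5)
Equivalent: 84 >> 4 = 84 ÷ 2^4 = 5



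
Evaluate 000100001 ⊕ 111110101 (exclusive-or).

XOR: 1 when bits differ
  000100001
^ 111110101
-----------
  111010100
Decimal: 33 ^ 501 = 468



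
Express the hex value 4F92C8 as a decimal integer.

Expand by place value (powers of 16):
Digit values: F = 15, C = 12
4F92C8 = 4 × 16^5 + 15 × 16^4 + 9 × 16^3 + 2 × 16^2 + 12 × 16^1 + 8 × 16^0
= 4 × 1048576 + 15 × 65536 + 9 × 4096 + 2 × 256 + 12 × 16 + 8 × 1
= 4194304 + 983040 + 36864 + 512 + 192 + 8
= 5214920



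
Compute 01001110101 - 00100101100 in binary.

Method 1 - Direct subtraction (column by column from the right: bit − bit − borrow-in; if negative, add 2 and borrow 1 from the next column):
borrow: 01000010000
        01001110101
-       00100101100
-------------------
        00101001001

Method 2 - Add two's complement:
Two's complement of 00100101100: invert → 11011010011, add 1 → 11011010100
  01001110101
+ 11011010100
-------------
 100101001001  (end carry out of the top bit = 1)
Discarding the end carry: 00101001001
Decimal check:
  01001110101 = 512 + 64 + 32 + 16 + 4 + 1 = 629
  00100101100 = 256 + 32 + 8 + 4 = 300
  629 - 300 = 329, and 00101001001 = 256 + 64 + 8 + 1 = 329 ✓



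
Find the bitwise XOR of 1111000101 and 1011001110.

XOR: 1 when bits differ
  1111000101
^ 1011001110
------------
  0100001011
Decimal: 965 ^ 718 = 267



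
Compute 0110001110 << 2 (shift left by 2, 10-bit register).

Original: 0110001110 (decimal 398)
Shift left by 2 positions
Append 2 zeros on the right and drop the 2 high bits that overflow the 10-bit width
Result: 1000111000 (decimal 568)
Equivalent: 398 << 2 = 398 × 2^2 = 1592, truncated to 10 bits = 568



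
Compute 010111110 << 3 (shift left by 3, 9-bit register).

Original: 010111110 (decimal 190)
Shift left by 3 positions
Append 3 zeros on the right and drop the 3 high bits that overflow the 9-bit width
Result: 111110000 (decimal 496)
Equivalent: 190 << 3 = 190 × 2^3 = 1520, truncated to 9 bits = 496



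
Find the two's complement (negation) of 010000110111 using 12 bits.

Original: 010000110111
Step 1 - Invert all bits: 101111001000
Step 2 - Add 1: 101111001001
Verification: 010000110111 + 101111001001 = 1000000000000; discarding the end carry (carry out of the top bit) leaves the 12-bit value 000000000000, as required for x + (-x)



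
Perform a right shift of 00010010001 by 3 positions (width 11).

Original: 00010010001 (decimal 145)
Shift right by 3 positions
Drop the 3 low bits; fill with zeros on the left
Result: 00000010010 (decimal 18)
Equivalent: 145 >> 3 = 145 ÷ 2^3 = 18



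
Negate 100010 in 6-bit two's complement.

Original (sign bit 1, negative): 100010
Step 1 - Invert all bits: 011101
Step 2 - Add 1: 011110
Verification: 100010 + 011110 = 1000000; discarding the end carry (carry out of the top bit) leaves the 6-bit value 000000, as required for x + (-x)



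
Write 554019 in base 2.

Using repeated division by 2:
554019 ÷ 2 = 277009 remainder 1
277009 ÷ 2 = 138504 remainder 1
138504 ÷ 2 = 69252 remainder 0
69252 ÷ 2 = 34626 remainder 0
34626 ÷ 2 = 17313 remainder 0
17313 ÷ 2 = 8656 remainder 1
8656 ÷ 2 = 4328 remainder 0
4328 ÷ 2 = 2164 remainder 0
2164 ÷ 2 = 1082 remainder 0
1082 ÷ 2 = 541 remainder 0
541 ÷ 2 = 270 remainder 1
270 ÷ 2 = 135 remainder 0
135 ÷ 2 = 67 remainder 1
67 ÷ 2 = 33 remainder 1
33 ÷ 2 = 16 remainder 1
16 ÷ 2 = 8 remainder 0
8 ÷ 2 = 4 remainder 0
4 ÷ 2 = 2 remainder 0
2 ÷ 2 = 1 remainder 0
1 ÷ 2 = 0 remainder 1
Reading remainders bottom to top: 10000111010000100011



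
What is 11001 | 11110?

OR: 1 when either bit is 1
  11001
| 11110
-------
  11111
Decimal: 25 | 30 = 31



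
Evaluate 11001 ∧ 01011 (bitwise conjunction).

AND: 1 only when both bits are 1
  11001
& 01011
-------
  01001
Decimal: 25 & 11 = 9



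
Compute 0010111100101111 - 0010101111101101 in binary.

Method 1 - Direct subtraction (column by column from the right: bit − bit − borrow-in; if negative, add 2 and borrow 1 from the next column):
borrow: 0000011110000000
        0010111100101111
-       0010101111101101
------------------------
        0000001101000010

Method 2 - Add two's complement:
Two's complement of 0010101111101101: invert → 1101010000010010, add 1 → 1101010000010011
  0010111100101111
+ 1101010000010011
------------------
 10000001101000010  (end carry out of the top bit = 1)
Discarding the end carry: 0000001101000010
Decimal check:
  0010111100101111 = 8192 + 2048 + 1024 + 512 + 256 + 32 + 8 + 4 + 2 + 1 = 12079
  0010101111101101 = 8192 + 2048 + 512 + 256 + 128 + 64 + 32 + 8 + 4 + 1 = 11245
  12079 - 11245 = 834, and 0000001101000010 = 512 + 256 + 64 + 2 = 834 ✓



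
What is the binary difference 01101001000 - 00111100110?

Method 1 - Direct subtraction (column by column from the right: bit − bit − borrow-in; if negative, add 2 and borrow 1 from the next column):
borrow: 01111001100
        01101001000
-       00111100110
-------------------
        00101100010

Method 2 - Add two's complement:
Two's complement of 00111100110: invert → 11000011001, add 1 → 11000011010
  01101001000
+ 11000011010
-------------
 100101100010  (end carry out of the top bit = 1)
Discarding the end carry: 00101100010
Decimal check:
  01101001000 = 512 + 256 + 64 + 8 = 840
  00111100110 = 256 + 128 + 64 + 32 + 4 + 2 = 486
  840 - 486 = 354, and 00101100010 = 256 + 64 + 32 + 2 = 354 ✓



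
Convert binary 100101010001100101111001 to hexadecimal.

Group into 4-bit nibbles from right:
  1001 = 9
  0101 = 5
  0001 = 1
  1001 = 9
  0111 = 7
  1001 = 9
Result: 951979



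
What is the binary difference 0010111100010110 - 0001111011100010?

Method 1 - Direct subtraction (column by column from the right: bit − bit − borrow-in; if negative, add 2 and borrow 1 from the next column):
borrow: 0010000111000000
        0010111100010110
-       0001111011100010
------------------------
        0001000000110100

Method 2 - Add two's complement:
Two's complement of 0001111011100010: invert → 1110000100011101, add 1 → 1110000100011110
  0010111100010110
+ 1110000100011110
------------------
 10001000000110100  (end carry out of the top bit = 1)
Discarding the end carry: 0001000000110100
Decimal check:
  0010111100010110 = 8192 + 2048 + 1024 + 512 + 256 + 16 + 4 + 2 = 12054
  0001111011100010 = 4096 + 2048 + 1024 + 512 + 128 + 64 + 32 + 2 = 7906
  12054 - 7906 = 4148, and 0001000000110100 = 4096 + 32 + 16 + 4 = 4148 ✓



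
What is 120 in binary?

Using repeated division by 2:
120 ÷ 2 = 60 remainder 0
60 ÷ 2 = 30 remainder 0
30 ÷ 2 = 15 remainder 0
15 ÷ 2 = 7 remainder 1
7 ÷ 2 = 3 remainder 1
3 ÷ 2 = 1 remainder 1
1 ÷ 2 = 0 remainder 1
Reading remainders bottom to top: 1111000



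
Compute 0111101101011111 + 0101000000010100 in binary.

Add column by column from the right: bit + bit + carry-in; write the sum mod 2, carry 1 when the sum is 2 or 3.
carry:  1110000000111000
        0111101101011111
+       0101000000010100
------------------------
       01100101101110011
(the carry out of the leftmost column, 0, becomes the leading bit)
Decimal check:
  0111101101011111 = 16384 + 8192 + 4096 + 2048 + 512 + 256 + 64 + 16 + 8 + 4 + 2 + 1 = 31583
  0101000000010100 = 16384 + 4096 + 16 + 4 = 20500
  31583 + 20500 = 52083, and 01100101101110011 = 32768 + 16384 + 2048 + 512 + 256 + 64 + 32 + 16 + 2 + 1 = 52083 ✓



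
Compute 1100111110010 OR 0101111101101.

OR: 1 when either bit is 1
  1100111110010
| 0101111101101
---------------
  1101111111111
Decimal: 6642 | 3053 = 7167



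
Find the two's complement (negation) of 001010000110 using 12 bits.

Original: 001010000110
Step 1 - Invert all bits: 110101111001
Step 2 - Add 1: 110101111010
Verification: 001010000110 + 110101111010 = 1000000000000; discarding the end carry (carry out of the top bit) leaves the 12-bit value 000000000000, as required for x + (-x)



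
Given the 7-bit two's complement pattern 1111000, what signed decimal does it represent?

Binary: 1111000
Sign bit: 1 (negative)
Invert: 0000111
Add 1:  0001000
Magnitude: 0001000 = 8
Value: -8



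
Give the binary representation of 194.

Using repeated division by 2:
194 ÷ 2 = 97 remainder 0
97 ÷ 2 = 48 remainder 1
48 ÷ 2 = 24 remainder 0
24 ÷ 2 = 12 remainder 0
12 ÷ 2 = 6 remainder 0
6 ÷ 2 = 3 remainder 0
3 ÷ 2 = 1 remainder 1
1 ÷ 2 = 0 remainder 1
Reading remainders bottom to top: 11000010



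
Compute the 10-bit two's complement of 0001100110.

Original: 0001100110
Step 1 - Invert all bits: 1110011001
Step 2 - Add 1: 1110011010
Verification: 0001100110 + 1110011010 = 10000000000; discarding the end carry (carry out of the top bit) leaves the 10-bit value 0000000000, as required for x + (-x)



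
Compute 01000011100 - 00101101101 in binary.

Method 1 - Direct subtraction (column by column from the right: bit − bit − borrow-in; if negative, add 2 and borrow 1 from the next column):
borrow: 01111011110
        01000011100
-       00101101101
-------------------
        00010101111

Method 2 - Add two's complement:
Two's complement of 00101101101: invert → 11010010010, add 1 → 11010010011
  01000011100
+ 11010010011
-------------
 100010101111  (end carry out of the top bit = 1)
Discarding the end carry: 00010101111
Decimal check:
  01000011100 = 512 + 16 + 8 + 4 = 540
  00101101101 = 256 + 64 + 32 + 8 + 4 + 1 = 365
  540 - 365 = 175, and 00010101111 = 128 + 32 + 8 + 4 + 2 + 1 = 175 ✓



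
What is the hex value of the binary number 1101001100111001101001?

Group into 4-bit nibbles from right:
  0011 = 3
  0100 = 4
  1100 = C
  1110 = E
  0110 = 6
  1001 = 9
Result: 34CE69



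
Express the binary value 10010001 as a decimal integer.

Sum of powers of 2 for each 1-bit:
2^0 + 2^4 + 2^7
= 1 + 16 + 128
= 145



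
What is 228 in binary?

Using repeated division by 2:
228 ÷ 2 = 114 remainder 0
114 ÷ 2 = 57 remainder 0
57 ÷ 2 = 28 remainder 1
28 ÷ 2 = 14 remainder 0
14 ÷ 2 = 7 remainder 0
7 ÷ 2 = 3 remainder 1
3 ÷ 2 = 1 remainder 1
1 ÷ 2 = 0 remainder 1
Reading remainders bottom to top: 11100100



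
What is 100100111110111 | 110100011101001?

OR: 1 when either bit is 1
  100100111110111
| 110100011101001
-----------------
  110100111111111
Decimal: 18935 | 26857 = 27135



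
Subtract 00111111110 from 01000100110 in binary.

Method 1 - Direct subtraction (column by column from the right: bit − bit − borrow-in; if negative, add 2 and borrow 1 from the next column):
borrow: 01111110000
        01000100110
-       00111111110
-------------------
        00000101000

Method 2 - Add two's complement:
Two's complement of 00111111110: invert → 11000000001, add 1 → 11000000010
  01000100110
+ 11000000010
-------------
 100000101000  (end carry out of the top bit = 1)
Discarding the end carry: 00000101000
Decimal check:
  01000100110 = 512 + 32 + 4 + 2 = 550
  00111111110 = 256 + 128 + 64 + 32 + 16 + 8 + 4 + 2 = 510
  550 - 510 = 40, and 00000101000 = 32 + 8 = 40 ✓



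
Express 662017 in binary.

Using repeated division by 2:
662017 ÷ 2 = 331008 remainder 1
331008 ÷ 2 = 165504 remainder 0
165504 ÷ 2 = 82752 remainder 0
82752 ÷ 2 = 41376 remainder 0
41376 ÷ 2 = 20688 remainder 0
20688 ÷ 2 = 10344 remainder 0
10344 ÷ 2 = 5172 remainder 0
5172 ÷ 2 = 2586 remainder 0
2586 ÷ 2 = 1293 remainder 0
1293 ÷ 2 = 646 remainder 1
646 ÷ 2 = 323 remainder 0
323 ÷ 2 = 161 remainder 1
161 ÷ 2 = 80 remainder 1
80 ÷ 2 = 40 remainder 0
40 ÷ 2 = 20 remainder 0
20 ÷ 2 = 10 remainder 0
10 ÷ 2 = 5 remainder 0
5 ÷ 2 = 2 remainder 1
2 ÷ 2 = 1 remainder 0
1 ÷ 2 = 0 remainder 1
Reading remainders bottom to top: 10100001101000000001



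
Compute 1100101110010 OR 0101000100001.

OR: 1 when either bit is 1
  1100101110010
| 0101000100001
---------------
  1101101110011
Decimal: 6514 | 2593 = 7027



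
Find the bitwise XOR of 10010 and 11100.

XOR: 1 when bits differ
  10010
^ 11100
-------
  01110
Decimal: 18 ^ 28 = 14



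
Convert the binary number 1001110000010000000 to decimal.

Sum of powers of 2 for each 1-bit:
2^7 + 2^13 + 2^14 + 2^15 + 2^18
= 128 + 8192 + 16384 + 32768 + 262144
= 319616



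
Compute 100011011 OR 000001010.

OR: 1 when either bit is 1
  100011011
| 000001010
-----------
  100011011
Decimal: 283 | 10 = 283



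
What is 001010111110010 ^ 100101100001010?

XOR: 1 when bits differ
  001010111110010
^ 100101100001010
-----------------
  101111011111000
Decimal: 5618 ^ 19210 = 24312



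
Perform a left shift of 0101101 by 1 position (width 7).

Original: 0101101 (decimal 45)
Shift left by 1 position
Append 1 zero on the right
Result: 1011010 (decimal 90)
Equivalent: 45 << 1 = 45 × 2^1 = 90



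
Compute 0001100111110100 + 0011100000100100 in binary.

Add column by column from the right: bit + bit + carry-in; write the sum mod 2, carry 1 when the sum is 2 or 3.
carry:  0111001111001000
        0001100111110100
+       0011100000100100
------------------------
       00101001000011000
(the carry out of the leftmost column, 0, becomes the leading bit)
Decimal check:
  0001100111110100 = 4096 + 2048 + 256 + 128 + 64 + 32 + 16 + 4 = 6644
  0011100000100100 = 8192 + 4096 + 2048 + 32 + 4 = 14372
  6644 + 14372 = 21016, and 00101001000011000 = 16384 + 4096 + 512 + 16 + 8 = 21016 ✓



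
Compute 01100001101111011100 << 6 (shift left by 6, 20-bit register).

Original: 01100001101111011100 (decimal 400348)
Shift left by 6 positions
Append 6 zeros on the right and drop the 6 high bits that overflow the 20-bit width
Result: 01101111011100000000 (decimal 456448)
Equivalent: 400348 << 6 = 400348 × 2^6 = 25622272, truncated to 20 bits = 456448



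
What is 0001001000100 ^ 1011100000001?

XOR: 1 when bits differ
  0001001000100
^ 1011100000001
---------------
  1010101000101
Decimal: 580 ^ 5889 = 5445



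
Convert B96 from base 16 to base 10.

Expand by place value (powers of 16):
Digit values: B = 11
B96 = 11 × 16^2 + 9 × 16^1 + 6 × 16^0
= 11 × 256 + 9 × 16 + 6 × 1
= 2816 + 144 + 6
= 2966



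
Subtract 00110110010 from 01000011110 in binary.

Method 1 - Direct subtraction (column by column from the right: bit − bit − borrow-in; if negative, add 2 and borrow 1 from the next column):
borrow: 01111000000
        01000011110
-       00110110010
-------------------
        00001101100

Method 2 - Add two's complement:
Two's complement of 00110110010: invert → 11001001101, add 1 → 11001001110
  01000011110
+ 11001001110
-------------
 100001101100  (end carry out of the top bit = 1)
Discarding the end carry: 00001101100
Decimal check:
  01000011110 = 512 + 16 + 8 + 4 + 2 = 542
  00110110010 = 256 + 128 + 32 + 16 + 2 = 434
  542 - 434 = 108, and 00001101100 = 64 + 32 + 8 + 4 = 108 ✓



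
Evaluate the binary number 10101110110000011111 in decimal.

Sum of powers of 2 for each 1-bit:
2^0 + 2^1 + 2^2 + 2^3 + 2^4 + 2^10 + 2^11 + 2^13 + 2^14 + 2^15 + 2^17 + 2^19
= 1 + 2 + 4 + 8 + 16 + 1024 + 2048 + 8192 + 16384 + 32768 + 131072 + 524288
= 715807



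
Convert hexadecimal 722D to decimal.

Expand by place value (powers of 16):
Digit values: D = 13
722D = 7 × 16^3 + 2 × 16^2 + 2 × 16^1 + 13 × 16^0
= 7 × 4096 + 2 × 256 + 2 × 16 + 13 × 1
= 28672 + 512 + 32 + 13
= 29229



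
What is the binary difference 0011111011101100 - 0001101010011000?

Method 1 - Direct subtraction (column by column from the right: bit − bit − borrow-in; if negative, add 2 and borrow 1 from the next column):
borrow: 0000000000100000
        0011111011101100
-       0001101010011000
------------------------
        0010010001010100

Method 2 - Add two's complement:
Two's complement of 0001101010011000: invert → 1110010101100111, add 1 → 1110010101101000
  0011111011101100
+ 1110010101101000
------------------
 10010010001010100  (end carry out of the top bit = 1)
Discarding the end carry: 0010010001010100
Decimal check:
  0011111011101100 = 8192 + 4096 + 2048 + 1024 + 512 + 128 + 64 + 32 + 8 + 4 = 16108
  0001101010011000 = 4096 + 2048 + 512 + 128 + 16 + 8 = 6808
  16108 - 6808 = 9300, and 0010010001010100 = 8192 + 1024 + 64 + 16 + 4 = 9300 ✓



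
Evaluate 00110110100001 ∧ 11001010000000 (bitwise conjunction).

AND: 1 only when both bits are 1
  00110110100001
& 11001010000000
----------------
  00000010000000
Decimal: 3489 & 12928 = 128



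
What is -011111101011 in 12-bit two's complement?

Original: 011111101011
Step 1 - Invert all bits: 100000010100
Step 2 - Add 1: 100000010101
Verification: 011111101011 + 100000010101 = 1000000000000; discarding the end carry (carry out of the top bit) leaves the 12-bit value 000000000000, as required for x + (-x)



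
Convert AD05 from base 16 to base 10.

Expand by place value (powers of 16):
Digit values: A = 10, D = 13
AD05 = 10 × 16^3 + 13 × 16^2 + 0 × 16^1 + 5 × 16^0
= 10 × 4096 + 13 × 256 + 0 × 16 + 5 × 1
= 40960 + 3328 + 0 + 5
= 44293



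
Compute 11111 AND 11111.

AND: 1 only when both bits are 1
  11111
& 11111
-------
  11111
Decimal: 31 & 31 = 31



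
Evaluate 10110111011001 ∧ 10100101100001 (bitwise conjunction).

AND: 1 only when both bits are 1
  10110111011001
& 10100101100001
----------------
  10100101000001
Decimal: 11737 & 10593 = 10561



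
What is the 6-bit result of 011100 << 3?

Original: 011100 (decimal 28)
Shift left by 3 positions
Append 3 zeros on the right and drop the 3 high bits that overflow the 6-bit width
Result: 100000 (decimal 32)
Equivalent: 28 << 3 = 28 × 2^3 = 224, truncated to 6 bits = 32



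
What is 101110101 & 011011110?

AND: 1 only when both bits are 1
  101110101
& 011011110
-----------
  001010100
Decimal: 373 & 222 = 84



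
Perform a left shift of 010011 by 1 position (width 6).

Original: 010011 (decimal 19)
Shift left by 1 position
Append 1 zero on the right
Result: 100110 (decimal 38)
Equivalent: 19 << 1 = 19 × 2^1 = 38



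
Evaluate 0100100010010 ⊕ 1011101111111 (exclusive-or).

XOR: 1 when bits differ
  0100100010010
^ 1011101111111
---------------
  1111001101101
Decimal: 2322 ^ 6015 = 7789



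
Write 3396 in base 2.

Using repeated division by 2:
3396 ÷ 2 = 1698 remainder 0
1698 ÷ 2 = 849 remainder 0
849 ÷ 2 = 424 remainder 1
424 ÷ 2 = 212 remainder 0
212 ÷ 2 = 106 remainder 0
106 ÷ 2 = 53 remainder 0
53 ÷ 2 = 26 remainder 1
26 ÷ 2 = 13 remainder 0
13 ÷ 2 = 6 remainder 1
6 ÷ 2 = 3 remainder 0
3 ÷ 2 = 1 remainder 1
1 ÷ 2 = 0 remainder 1
Reading remainders bottom to top: 110101000100



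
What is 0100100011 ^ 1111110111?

XOR: 1 when bits differ
  0100100011
^ 1111110111
------------
  1011010100
Decimal: 291 ^ 1015 = 724



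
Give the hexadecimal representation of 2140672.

Using repeated division by 16 (digits 10–15 are A–F):
2140672 ÷ 16 = 133792 remainder 0
133792 ÷ 16 = 8362 remainder 0
8362 ÷ 16 = 522 remainder 10 (A)
522 ÷ 16 = 32 remainder 10 (A)
32 ÷ 16 = 2 remainder 0
2 ÷ 16 = 0 remainder 2
Reading remainders bottom to top: 20AA00



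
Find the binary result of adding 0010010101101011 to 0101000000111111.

Add column by column from the right: bit + bit + carry-in; write the sum mod 2, carry 1 when the sum is 2 or 3.
carry:  0000000011111110
        0010010101101011
+       0101000000111111
------------------------
       00111010110101010
(the carry out of the leftmost column, 0, becomes the leading bit)
Decimal check:
  0010010101101011 = 8192 + 1024 + 256 + 64 + 32 + 8 + 2 + 1 = 9579
  0101000000111111 = 16384 + 4096 + 32 + 16 + 8 + 4 + 2 + 1 = 20543
  9579 + 20543 = 30122, and 00111010110101010 = 16384 + 8192 + 4096 + 1024 + 256 + 128 + 32 + 8 + 2 = 30122 ✓



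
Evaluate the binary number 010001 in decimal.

Sum of powers of 2 for each 1-bit:
2^0 + 2^4
= 1 + 16
= 17



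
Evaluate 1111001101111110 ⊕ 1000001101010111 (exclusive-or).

XOR: 1 when bits differ
  1111001101111110
^ 1000001101010111
------------------
  0111000000101001
Decimal: 62334 ^ 33623 = 28713



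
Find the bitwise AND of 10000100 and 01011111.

AND: 1 only when both bits are 1
  10000100
& 01011111
----------
  00000100
Decimal: 132 & 95 = 4



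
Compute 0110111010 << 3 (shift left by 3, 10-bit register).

Original: 0110111010 (decimal 442)
Shift left by 3 positions
Append 3 zeros on the right and drop the 3 high bits that overflow the 10-bit width
Result: 0111010000 (decimal 464)
Equivalent: 442 << 3 = 442 × 2^3 = 3536, truncated to 10 bits = 464



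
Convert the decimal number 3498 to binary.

Using repeated division by 2:
3498 ÷ 2 = 1749 remainder 0
1749 ÷ 2 = 874 remainder 1
874 ÷ 2 = 437 remainder 0
437 ÷ 2 = 218 remainder 1
218 ÷ 2 = 109 remainder 0
109 ÷ 2 = 54 remainder 1
54 ÷ 2 = 27 remainder 0
27 ÷ 2 = 13 remainder 1
13 ÷ 2 = 6 remainder 1
6 ÷ 2 = 3 remainder 0
3 ÷ 2 = 1 remainder 1
1 ÷ 2 = 0 remainder 1
Reading remainders bottom to top: 110110101010



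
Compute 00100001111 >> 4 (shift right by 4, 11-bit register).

Original: 00100001111 (decimal 271)
Shift right by 4 positions
Drop the 4 low bits; fill with zeros on the left
Result: 00000010000 (decimal 16)
Equivalent: 271 >> 4 = 271 ÷ 2^4 = 16



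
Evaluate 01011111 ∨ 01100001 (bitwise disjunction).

OR: 1 when either bit is 1
  01011111
| 01100001
----------
  01111111
Decimal: 95 | 97 = 127



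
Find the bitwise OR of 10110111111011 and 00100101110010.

OR: 1 when either bit is 1
  10110111111011
| 00100101110010
----------------
  10110111111011
Decimal: 11771 | 2418 = 11771



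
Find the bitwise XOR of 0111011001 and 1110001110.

XOR: 1 when bits differ
  0111011001
^ 1110001110
------------
  1001010111
Decimal: 473 ^ 910 = 599



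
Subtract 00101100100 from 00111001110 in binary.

Method 1 - Direct subtraction (column by column from the right: bit − bit − borrow-in; if negative, add 2 and borrow 1 from the next column):
borrow: 00011000000
        00111001110
-       00101100100
-------------------
        00001101010

Method 2 - Add two's complement:
Two's complement of 00101100100: invert → 11010011011, add 1 → 11010011100
  00111001110
+ 11010011100
-------------
 100001101010  (end carry out of the top bit = 1)
Discarding the end carry: 00001101010
Decimal check:
  00111001110 = 256 + 128 + 64 + 8 + 4 + 2 = 462
  00101100100 = 256 + 64 + 32 + 4 = 356
  462 - 356 = 106, and 00001101010 = 64 + 32 + 8 + 2 = 106 ✓



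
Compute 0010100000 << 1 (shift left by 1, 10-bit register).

Original: 0010100000 (decimal 160)
Shift left by 1 position
Append 1 zero on the right
Result: 0101000000 (decimal 320)
Equivalent: 160 << 1 = 160 × 2^1 = 320



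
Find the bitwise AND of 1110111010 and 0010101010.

AND: 1 only when both bits are 1
  1110111010
& 0010101010
------------
  0010101010
Decimal: 954 & 170 = 170



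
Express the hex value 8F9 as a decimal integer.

Expand by place value (powers of 16):
Digit values: F = 15
8F9 = 8 × 16^2 + 15 × 16^1 + 9 × 16^0
= 8 × 256 + 15 × 16 + 9 × 1
= 2048 + 240 + 9
= 2297



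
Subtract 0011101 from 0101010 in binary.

Method 1 - Direct subtraction (column by column from the right: bit − bit − borrow-in; if negative, add 2 and borrow 1 from the next column):
borrow: 0111010
        0101010
-       0011101
---------------
        0001101

Method 2 - Add two's complement:
Two's complement of 0011101: invert → 1100010, add 1 → 1100011
  0101010
+ 1100011
---------
 10001101  (end carry out of the top bit = 1)
Discarding the end carry: 0001101
Decimal check:
  0101010 = 32 + 8 + 2 = 42
  0011101 = 16 + 8 + 4 + 1 = 29
  42 - 29 = 13, and 0001101 = 8 + 4 + 1 = 13 ✓

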